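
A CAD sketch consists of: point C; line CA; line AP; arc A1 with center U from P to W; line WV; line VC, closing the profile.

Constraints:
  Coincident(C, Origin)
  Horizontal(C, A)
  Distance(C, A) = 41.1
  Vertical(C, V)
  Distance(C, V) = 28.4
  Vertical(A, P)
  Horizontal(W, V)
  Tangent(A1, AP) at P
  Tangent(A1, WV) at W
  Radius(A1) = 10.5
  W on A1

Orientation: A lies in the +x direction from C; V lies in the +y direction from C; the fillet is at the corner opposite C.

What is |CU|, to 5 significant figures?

35.451

C is at the origin; C and A share the same y with |CA| = 41.1 and A on the +x side, so A = (41.100, 0.0000). C and V share the same x with |CV| = 28.4 and V on the +y side, so V = (0.0000, 28.400). The virtual corner opposite C is at (41.100, 28.400). The tangent condition forces UP to be normal to AP and A1 meets WV tangentially, so UW is at right angles to WV, with radius 10.5, so the center U sits 10.5 in from both sides at U = (30.600, 17.900). Then |CU| = |U − C| = 35.451.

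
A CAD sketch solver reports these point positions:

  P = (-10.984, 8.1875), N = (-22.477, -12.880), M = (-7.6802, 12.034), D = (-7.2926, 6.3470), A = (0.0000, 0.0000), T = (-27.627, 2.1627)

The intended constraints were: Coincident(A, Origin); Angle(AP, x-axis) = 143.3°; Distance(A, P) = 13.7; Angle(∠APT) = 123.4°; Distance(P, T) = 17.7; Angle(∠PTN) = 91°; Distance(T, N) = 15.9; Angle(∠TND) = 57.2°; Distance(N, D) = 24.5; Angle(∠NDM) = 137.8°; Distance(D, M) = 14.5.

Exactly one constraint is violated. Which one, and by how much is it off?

Distance(D, M) = 14.5 — off by 8.80.

A = (0.00, 0.00) ✓; AP at 143.3° ✓; |AP| = 13.70 ✓; ∠APT = 123.4° ✓; |PT| = 17.70 ✓; ∠PTN = 91.00° ✓; |TN| = 15.90 ✓; ∠TND = 57.20° ✓; |ND| = 24.50 ✓; ∠NDM = 137.8° ✓; |DM| = 5.700 ✗.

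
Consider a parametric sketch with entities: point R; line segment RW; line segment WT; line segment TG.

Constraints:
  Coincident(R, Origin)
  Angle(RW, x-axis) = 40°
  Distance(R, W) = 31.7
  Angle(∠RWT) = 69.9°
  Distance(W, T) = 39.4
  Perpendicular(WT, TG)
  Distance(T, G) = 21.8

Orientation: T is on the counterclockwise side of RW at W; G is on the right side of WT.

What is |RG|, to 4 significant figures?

58.92

R is at the origin; RW runs at 40.0° with length 31.7, so W = 31.7·(cos 40.0°, sin 40.0°) = (24.28, 20.38). ∠RWT = 69.9°, so WT runs at 40.0° + (180° − 69.9°) = 150.1° from the x-axis; with |WT| = 39.4, T = W + 39.4·(cos 150.1°, sin 150.1°) = (-9.872, 40.02). WT is perpendicular to TG; with |TG| = 21.8 on the right of WT, G = T + 21.8·(0.4985, 0.8669) = (0.9949, 58.92). Then |RG| = |G − R| = 58.92.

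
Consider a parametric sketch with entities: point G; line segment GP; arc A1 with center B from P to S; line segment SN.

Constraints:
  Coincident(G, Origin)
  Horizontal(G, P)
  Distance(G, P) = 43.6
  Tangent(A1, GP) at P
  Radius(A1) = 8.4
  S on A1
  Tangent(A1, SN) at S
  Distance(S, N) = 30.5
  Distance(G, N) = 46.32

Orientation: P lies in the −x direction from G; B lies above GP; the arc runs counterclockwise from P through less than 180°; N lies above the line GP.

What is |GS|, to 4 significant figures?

36.01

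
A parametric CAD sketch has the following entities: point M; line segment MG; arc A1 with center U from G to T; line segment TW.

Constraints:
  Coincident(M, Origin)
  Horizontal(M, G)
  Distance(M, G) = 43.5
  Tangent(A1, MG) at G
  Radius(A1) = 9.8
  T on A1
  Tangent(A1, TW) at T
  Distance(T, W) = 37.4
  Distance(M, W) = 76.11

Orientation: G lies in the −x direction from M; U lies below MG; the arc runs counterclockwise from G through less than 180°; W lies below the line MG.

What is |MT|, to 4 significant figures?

53.48

M is at the origin; M and G share the same y with |MG| = 43.5 and G on the −x side, so G = (-43.50, 0.000). Since A1 is tangent to MG there, UG ⟂ MG, so U = G + (0, -9.8) = (-43.50, -9.800). Since UT ⟂ TW (tangency), |UW| = √(9.8² + 37.4²) = 38.66 regardless of where T sits on A1. So W lies on both circle(M, 76.11) and circle(U, 38.66); the below-MG intersection is W = (-62.46, -43.50). T is the foot of the tangent from W: T = (-52.98, -7.317).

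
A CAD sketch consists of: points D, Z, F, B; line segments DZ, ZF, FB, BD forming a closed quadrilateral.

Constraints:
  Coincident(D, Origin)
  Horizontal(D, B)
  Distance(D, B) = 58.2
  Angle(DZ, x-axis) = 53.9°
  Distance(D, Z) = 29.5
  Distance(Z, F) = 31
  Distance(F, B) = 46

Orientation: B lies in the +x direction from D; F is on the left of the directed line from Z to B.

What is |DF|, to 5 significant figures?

59.927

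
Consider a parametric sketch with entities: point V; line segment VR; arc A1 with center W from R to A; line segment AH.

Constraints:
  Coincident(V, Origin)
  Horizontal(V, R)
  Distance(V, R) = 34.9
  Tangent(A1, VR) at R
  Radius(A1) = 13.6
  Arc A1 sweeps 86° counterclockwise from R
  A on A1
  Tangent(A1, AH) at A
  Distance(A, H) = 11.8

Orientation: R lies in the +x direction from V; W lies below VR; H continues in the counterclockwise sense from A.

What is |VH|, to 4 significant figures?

31.89

V is at the origin; VR is horizontal with |VR| = 34.9 and R on the +x side, so R = (34.90, 0.000). Tangency of A1 to VR means the radius WR is perpendicular to VR, so W = R + (0, -13.6) = (34.90, -13.60). On A1, R sits at bearing 90° from W; an 86° counterclockwise sweep puts A at bearing 176°, so A = W + 13.6·(cos 176°, sin 176°) = (21.33, -12.65). A1 meets AH tangentially, so WA is at right angles to AH, so AH runs along (−sin 176°, cos 176°); with |AH| = 11.8, H = (20.51, -24.42). Then |VH| = |H − V| = 31.89.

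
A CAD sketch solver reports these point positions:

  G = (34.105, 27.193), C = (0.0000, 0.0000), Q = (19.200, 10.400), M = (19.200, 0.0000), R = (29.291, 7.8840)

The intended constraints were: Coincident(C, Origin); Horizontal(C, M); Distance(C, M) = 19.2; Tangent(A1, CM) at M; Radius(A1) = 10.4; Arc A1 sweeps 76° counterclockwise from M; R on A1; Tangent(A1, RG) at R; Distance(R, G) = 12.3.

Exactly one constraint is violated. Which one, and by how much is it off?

Distance(R, G) = 12.3 — off by 7.60.

C = (0.00, 0.00) ✓; C.y = 0.00, M.y = 0.00 ✓; |CM| = 19.20 ✓; ∠(QM, MC) = 90.00° ✓; |QM| = 10.40 ✓; bearing(Q→R) − bearing(Q→M) = 76.00° ✓; |QR| = 10.40 ✓; ∠(QR, RG) = 90.00° ✓; |RG| = 19.90 ✗.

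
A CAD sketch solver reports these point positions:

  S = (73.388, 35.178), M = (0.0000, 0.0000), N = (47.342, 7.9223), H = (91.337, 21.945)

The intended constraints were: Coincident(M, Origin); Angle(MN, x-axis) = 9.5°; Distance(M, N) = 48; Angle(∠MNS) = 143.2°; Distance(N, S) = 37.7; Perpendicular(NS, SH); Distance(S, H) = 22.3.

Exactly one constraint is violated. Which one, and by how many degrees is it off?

Perpendicular(NS, SH) — off by 7.30°.

M = (0.00, 0.00) ✓; MN at 9.500° ✓; |MN| = 48.00 ✓; ∠MNS = 143.2° ✓; |NS| = 37.70 ✓; ∠(NS, SH) = 82.70° ✗; |SH| = 22.30 ✓.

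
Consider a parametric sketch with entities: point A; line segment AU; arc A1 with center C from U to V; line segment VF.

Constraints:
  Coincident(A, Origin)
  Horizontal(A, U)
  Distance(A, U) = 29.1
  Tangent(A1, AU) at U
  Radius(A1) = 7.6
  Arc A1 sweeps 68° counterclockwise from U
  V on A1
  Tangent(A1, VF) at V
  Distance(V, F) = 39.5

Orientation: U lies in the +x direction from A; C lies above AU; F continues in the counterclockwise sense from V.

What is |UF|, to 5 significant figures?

46.789

A is at the origin; A and U share the same y with |AU| = 29.1 and U on the +x side, so U = (29.100, 0.0000). Since A1 is tangent to AU there, CU ⟂ AU, so C = U + (0, 7.6) = (29.100, 7.6000). On A1, U sits at bearing -90° from C; a 68° counterclockwise sweep puts V at bearing -22°, so V = C + 7.6·(cos -22°, sin -22°) = (36.147, 4.7530). Since A1 is tangent to VF there, CV ⟂ VF, so VF runs along (−sin -22°, cos -22°); with |VF| = 39.5, F = (50.944, 41.377). Then |UF| = |F − U| = 46.789.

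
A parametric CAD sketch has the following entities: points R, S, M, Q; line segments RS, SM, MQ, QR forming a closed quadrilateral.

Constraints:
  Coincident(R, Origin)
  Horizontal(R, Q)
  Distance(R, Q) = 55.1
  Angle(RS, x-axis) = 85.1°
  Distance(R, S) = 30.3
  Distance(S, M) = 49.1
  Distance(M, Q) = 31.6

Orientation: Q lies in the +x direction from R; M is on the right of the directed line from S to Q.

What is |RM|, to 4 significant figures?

29.20

R is at the origin; RQ is horizontal with |RQ| = 55.1 and Q in +x, so Q = (55.1, 0). RS runs at 85.1° with |RS| = 30.3, so S = (2.588, 30.19). M is determined by |SM| = 49.1 and |MQ| = 31.6 together: it lies at the intersection of circle(S, 49.1) and circle(Q, 31.6). With |SQ| = 60.57, the foot of the radical line on SQ is 41.94 from S and the perpendicular offset is √(49.1² − 41.94²) = 25.53. Taking the right-of-SQ solution: M = (26.23, -12.84).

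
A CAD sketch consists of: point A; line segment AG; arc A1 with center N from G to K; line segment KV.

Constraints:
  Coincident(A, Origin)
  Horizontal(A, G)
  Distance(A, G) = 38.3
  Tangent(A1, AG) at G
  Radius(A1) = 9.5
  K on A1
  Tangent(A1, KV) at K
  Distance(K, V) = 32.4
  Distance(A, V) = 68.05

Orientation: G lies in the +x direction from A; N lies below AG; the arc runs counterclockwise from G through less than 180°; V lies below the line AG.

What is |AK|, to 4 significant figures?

36.13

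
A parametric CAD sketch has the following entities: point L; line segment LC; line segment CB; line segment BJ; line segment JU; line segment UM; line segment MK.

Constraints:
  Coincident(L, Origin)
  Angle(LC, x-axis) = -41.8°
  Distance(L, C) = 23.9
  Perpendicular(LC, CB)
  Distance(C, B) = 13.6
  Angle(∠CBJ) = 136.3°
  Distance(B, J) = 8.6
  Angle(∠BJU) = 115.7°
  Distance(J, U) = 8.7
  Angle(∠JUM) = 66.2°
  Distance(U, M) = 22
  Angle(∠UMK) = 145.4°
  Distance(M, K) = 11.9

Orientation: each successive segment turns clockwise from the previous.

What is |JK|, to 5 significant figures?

28.310

∠JUM = 66.2° gives UM at 6.4000° from the x-axis; with |UM| = 22.0, M = (17.665, -16.772). ∠UMK = 145.4° gives MK at -28.200° from the x-axis; with |MK| = 11.9, K = (28.153, -22.395). Then |JK| = |K − J| = 28.310.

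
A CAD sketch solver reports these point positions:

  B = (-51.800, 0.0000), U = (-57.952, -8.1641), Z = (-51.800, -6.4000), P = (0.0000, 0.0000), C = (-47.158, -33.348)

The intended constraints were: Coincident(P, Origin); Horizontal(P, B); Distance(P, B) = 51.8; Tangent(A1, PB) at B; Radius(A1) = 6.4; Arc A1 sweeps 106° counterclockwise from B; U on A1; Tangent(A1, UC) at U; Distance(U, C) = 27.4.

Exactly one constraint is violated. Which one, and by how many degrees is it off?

Tangent(A1, UC) at U — off by 7.20°.

P = (0.00, 0.00) ✓; P.y = 0.00, B.y = 0.00 ✓; |PB| = 51.80 ✓; ∠(ZB, BP) = 90.00° ✓; |ZB| = 6.400 ✓; bearing(Z→U) − bearing(Z→B) = 106.0° ✓; |ZU| = 6.400 ✓; ∠(ZU, UC) = 82.80° ✗; |UC| = 27.40 ✓.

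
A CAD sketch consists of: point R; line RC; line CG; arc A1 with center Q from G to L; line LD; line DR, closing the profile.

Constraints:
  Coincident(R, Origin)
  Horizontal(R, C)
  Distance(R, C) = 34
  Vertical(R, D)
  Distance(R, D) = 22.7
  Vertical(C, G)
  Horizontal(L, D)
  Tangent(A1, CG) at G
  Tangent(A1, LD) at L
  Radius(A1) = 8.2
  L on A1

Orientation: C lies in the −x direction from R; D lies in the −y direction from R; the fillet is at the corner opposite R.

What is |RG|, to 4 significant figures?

36.96

R is at the origin; RC is horizontal with |RC| = 34.0 and C on the −x side, so C = (-34.00, 0.000). RD is vertical with |RD| = 22.7 and D on the −y side, so D = (0.000, -22.70). The virtual corner opposite R is at (-34.00, -22.70). A1 meets CG tangentially, so QG is at right angles to CG and A1 meets LD tangentially, so QL is at right angles to LD, with radius 8.2, so the center Q sits 8.2 in from both sides at Q = (-25.80, -14.50). That places the tangent points at G = (-34.00, -14.50) on CG and L = (-25.80, -22.70) on LD. Then |RG| = |G − R| = 36.96.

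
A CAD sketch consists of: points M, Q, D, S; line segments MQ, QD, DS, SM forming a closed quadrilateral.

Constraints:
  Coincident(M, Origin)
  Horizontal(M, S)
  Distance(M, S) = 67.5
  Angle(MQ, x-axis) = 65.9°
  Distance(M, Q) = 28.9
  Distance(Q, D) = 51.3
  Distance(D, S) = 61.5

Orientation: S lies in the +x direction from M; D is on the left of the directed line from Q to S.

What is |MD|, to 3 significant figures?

78.3

Checks: |MS| = 67.50 ✓; |MQ| = 28.90 ✓; |QD| = 51.30 ✓; |DS| = 61.50 ✓.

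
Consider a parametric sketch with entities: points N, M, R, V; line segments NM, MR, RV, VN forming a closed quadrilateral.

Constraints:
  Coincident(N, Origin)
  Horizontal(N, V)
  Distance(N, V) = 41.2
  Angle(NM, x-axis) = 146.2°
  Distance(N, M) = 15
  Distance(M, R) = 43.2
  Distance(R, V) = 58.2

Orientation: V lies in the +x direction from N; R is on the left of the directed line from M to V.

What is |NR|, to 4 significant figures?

47.48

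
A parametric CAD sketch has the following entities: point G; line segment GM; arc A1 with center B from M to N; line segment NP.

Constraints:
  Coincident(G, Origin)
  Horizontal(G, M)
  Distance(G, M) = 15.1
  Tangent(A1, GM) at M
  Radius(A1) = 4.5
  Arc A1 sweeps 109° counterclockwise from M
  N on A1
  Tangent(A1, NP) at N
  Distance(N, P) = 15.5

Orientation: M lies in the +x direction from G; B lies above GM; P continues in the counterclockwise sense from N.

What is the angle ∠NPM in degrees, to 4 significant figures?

16.80°

On A1, M sits at bearing -90° from B; a 109° counterclockwise sweep puts N at bearing 19°, so N = B + 4.5·(cos 19°, sin 19°) = (19.35, 5.965). A1 meets NP tangentially, so BN is at right angles to NP, so NP runs along (−sin 19°, cos 19°); with |NP| = 15.5, P = (14.31, 20.62). Then cos ∠NPM = PN·PM / (|PN||PM|), giving 16.80°.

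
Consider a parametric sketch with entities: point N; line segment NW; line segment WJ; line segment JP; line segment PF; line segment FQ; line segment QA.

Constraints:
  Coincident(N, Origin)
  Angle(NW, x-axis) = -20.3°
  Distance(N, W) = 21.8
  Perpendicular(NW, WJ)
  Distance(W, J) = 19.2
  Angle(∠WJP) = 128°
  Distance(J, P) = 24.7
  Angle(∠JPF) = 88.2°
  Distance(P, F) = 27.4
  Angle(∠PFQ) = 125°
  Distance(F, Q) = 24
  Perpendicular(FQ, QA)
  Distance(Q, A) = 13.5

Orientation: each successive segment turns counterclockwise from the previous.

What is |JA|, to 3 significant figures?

29.5

N is at the origin; NW runs at -20.3° with length 21.8, so W = (20.4, -7.56). The perpendicularity gives WJ at right angles to NW, so WJ runs at 69.7°; with |WJ| = 19.2, J = (27.1, 10.4). ∠WJP = 128.0° gives JP at 122° from the x-axis; with |JP| = 24.7, P = (14.1, 31.5). ∠JPF = 88.2° gives PF at -146° from the x-axis; with |PF| = 27.4, F = (-8.72, 16.3). ∠PFQ = 125.0° gives FQ at -91.5° from the x-axis; with |FQ| = 24.0, Q = (-9.35, -7.66). The perpendicularity gives QA at right angles to FQ, so QA runs at -1.50°; with |QA| = 13.5, A = (4.15, -8.01). Then |JA| = |A − J| = 29.5.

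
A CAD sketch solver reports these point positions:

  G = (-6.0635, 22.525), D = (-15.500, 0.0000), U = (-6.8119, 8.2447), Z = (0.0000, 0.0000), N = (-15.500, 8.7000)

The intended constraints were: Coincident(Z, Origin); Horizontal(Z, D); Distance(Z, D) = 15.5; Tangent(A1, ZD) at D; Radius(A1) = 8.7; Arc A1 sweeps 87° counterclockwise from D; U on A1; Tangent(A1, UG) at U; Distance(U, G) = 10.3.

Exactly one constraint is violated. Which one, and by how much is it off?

Distance(U, G) = 10.3 — off by 4.00.

Z = (0.00, 0.00) ✓; Z.y = 0.00, D.y = 0.00 ✓; |ZD| = 15.50 ✓; ∠(ND, DZ) = 90.00° ✓; |ND| = 8.700 ✓; bearing(N→U) − bearing(N→D) = 87.00° ✓; |NU| = 8.700 ✓; ∠(NU, UG) = 90.00° ✓; |UG| = 14.30 ✗.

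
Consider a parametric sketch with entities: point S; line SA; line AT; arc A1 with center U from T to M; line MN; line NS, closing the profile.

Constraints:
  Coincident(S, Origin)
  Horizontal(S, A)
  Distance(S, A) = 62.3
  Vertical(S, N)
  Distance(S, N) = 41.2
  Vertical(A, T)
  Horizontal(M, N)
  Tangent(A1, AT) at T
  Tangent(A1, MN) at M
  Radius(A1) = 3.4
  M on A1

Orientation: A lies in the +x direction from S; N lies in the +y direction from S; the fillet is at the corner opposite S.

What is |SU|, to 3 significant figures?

70.0

S is at the origin; S and A share the same y with |SA| = 62.3 and A on the +x side, so A = (62.3, 0.00). S and N share the same x with |SN| = 41.2 and N on the +y side, so N = (0.00, 41.2). The virtual corner opposite S is at (62.3, 41.2). Tangency of A1 to AT means the radius UT is perpendicular to AT and since A1 is tangent to MN there, UM ⟂ MN, with radius 3.4, so the center U sits 3.4 in from both sides at U = (58.9, 37.8). Then |SU| = |U − S| = 70.0.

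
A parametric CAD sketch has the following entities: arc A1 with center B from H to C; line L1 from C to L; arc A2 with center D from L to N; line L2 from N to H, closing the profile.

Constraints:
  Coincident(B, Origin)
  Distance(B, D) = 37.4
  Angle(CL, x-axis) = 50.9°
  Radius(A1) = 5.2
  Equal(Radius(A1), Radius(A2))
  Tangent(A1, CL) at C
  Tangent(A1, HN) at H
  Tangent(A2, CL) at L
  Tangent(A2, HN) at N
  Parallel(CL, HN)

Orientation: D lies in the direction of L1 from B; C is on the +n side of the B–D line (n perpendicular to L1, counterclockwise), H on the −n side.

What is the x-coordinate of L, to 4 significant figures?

19.55

Tangency of A1 to both parallel lines with radius 5.2 puts C and H at B ± 5.2·n: C = (-4.035, 3.280), H = (4.035, -3.280). Equal radii place L and N the same way about D: L = D + 5.2·n = (19.55, 32.30), N = D − 5.2·n = (27.62, 25.74). So L.x = 19.55.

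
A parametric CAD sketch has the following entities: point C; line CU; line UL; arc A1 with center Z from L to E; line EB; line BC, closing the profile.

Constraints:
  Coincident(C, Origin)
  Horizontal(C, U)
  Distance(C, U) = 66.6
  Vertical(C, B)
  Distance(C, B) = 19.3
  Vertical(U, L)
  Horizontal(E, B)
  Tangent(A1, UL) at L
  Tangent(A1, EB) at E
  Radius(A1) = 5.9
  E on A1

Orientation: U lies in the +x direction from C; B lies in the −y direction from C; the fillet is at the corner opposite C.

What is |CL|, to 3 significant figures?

67.9

The virtual corner opposite C is at (66.6, -19.3). Tangency of A1 to UL means the radius ZL is perpendicular to UL and A1 meets EB tangentially, so ZE is at right angles to EB, with radius 5.9, so the center Z sits 5.9 in from both sides at Z = (60.7, -13.4). That places the tangent points at L = (66.6, -13.4) on UL and E = (60.7, -19.3) on EB. Then |CL| = |L − C| = 67.9.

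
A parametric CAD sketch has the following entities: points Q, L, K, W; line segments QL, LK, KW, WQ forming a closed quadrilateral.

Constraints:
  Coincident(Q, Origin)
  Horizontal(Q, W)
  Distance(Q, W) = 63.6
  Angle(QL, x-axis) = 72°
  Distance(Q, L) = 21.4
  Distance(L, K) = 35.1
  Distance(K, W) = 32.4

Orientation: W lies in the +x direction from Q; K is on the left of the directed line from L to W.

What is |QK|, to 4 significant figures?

47.85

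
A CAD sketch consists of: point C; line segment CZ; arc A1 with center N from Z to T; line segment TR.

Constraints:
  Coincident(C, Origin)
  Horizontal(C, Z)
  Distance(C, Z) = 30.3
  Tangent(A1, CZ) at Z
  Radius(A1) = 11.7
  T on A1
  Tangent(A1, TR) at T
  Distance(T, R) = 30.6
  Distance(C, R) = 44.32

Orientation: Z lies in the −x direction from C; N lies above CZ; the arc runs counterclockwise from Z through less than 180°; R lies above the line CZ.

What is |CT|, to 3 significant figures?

21.5

C is at the origin; C and Z share the same y with |CZ| = 30.3 and Z on the −x side, so Z = (-30.3, 0.00). Tangency of A1 to CZ means the radius NZ is perpendicular to CZ, so N = Z + (0, 11.7) = (-30.3, 11.7). Since NT ⟂ TR (tangency), |NR| = √(11.7² + 30.6²) = 32.8 regardless of where T sits on A1. So R lies on both circle(C, 44.32) and circle(N, 32.8); the above-CZ intersection is R = (-16.2, 41.3). T is the foot of the tangent from R: T = (-18.6, 10.8).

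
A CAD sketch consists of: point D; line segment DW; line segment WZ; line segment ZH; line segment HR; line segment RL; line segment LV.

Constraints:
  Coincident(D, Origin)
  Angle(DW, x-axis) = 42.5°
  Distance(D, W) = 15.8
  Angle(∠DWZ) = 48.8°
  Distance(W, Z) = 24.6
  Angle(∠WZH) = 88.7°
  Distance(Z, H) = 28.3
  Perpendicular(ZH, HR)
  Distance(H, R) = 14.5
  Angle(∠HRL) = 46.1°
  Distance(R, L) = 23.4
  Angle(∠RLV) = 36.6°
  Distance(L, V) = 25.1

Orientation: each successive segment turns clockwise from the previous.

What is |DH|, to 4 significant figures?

21.28

D is at the origin; DW runs at 42.5° with length 15.8, so W = (11.65, 10.67). ∠DWZ = 48.8° gives WZ at -88.70° from the x-axis; with |WZ| = 24.6, Z = (12.21, -13.92). ∠WZH = 88.7° gives ZH at -180.0° from the x-axis; with |ZH| = 28.3, H = (-16.09, -13.92). Then |DH| = |H − D| = 21.28.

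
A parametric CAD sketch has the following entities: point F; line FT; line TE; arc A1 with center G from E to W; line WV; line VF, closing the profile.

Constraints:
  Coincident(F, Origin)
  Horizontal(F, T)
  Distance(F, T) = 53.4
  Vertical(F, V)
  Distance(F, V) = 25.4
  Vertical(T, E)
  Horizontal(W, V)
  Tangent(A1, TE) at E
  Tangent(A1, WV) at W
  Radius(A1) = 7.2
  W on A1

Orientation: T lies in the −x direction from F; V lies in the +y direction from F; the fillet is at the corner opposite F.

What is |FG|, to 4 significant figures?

49.66

F is at the origin; F and T share the same y with |FT| = 53.4 and T on the −x side, so T = (-53.40, 0.000). FV is vertical with |FV| = 25.4 and V on the +y side, so V = (0.000, 25.40). The virtual corner opposite F is at (-53.40, 25.40). The tangent condition forces GE to be normal to TE and since A1 is tangent to WV there, GW ⟂ WV, with radius 7.2, so the center G sits 7.2 in from both sides at G = (-46.20, 18.20). Then |FG| = |G − F| = 49.66.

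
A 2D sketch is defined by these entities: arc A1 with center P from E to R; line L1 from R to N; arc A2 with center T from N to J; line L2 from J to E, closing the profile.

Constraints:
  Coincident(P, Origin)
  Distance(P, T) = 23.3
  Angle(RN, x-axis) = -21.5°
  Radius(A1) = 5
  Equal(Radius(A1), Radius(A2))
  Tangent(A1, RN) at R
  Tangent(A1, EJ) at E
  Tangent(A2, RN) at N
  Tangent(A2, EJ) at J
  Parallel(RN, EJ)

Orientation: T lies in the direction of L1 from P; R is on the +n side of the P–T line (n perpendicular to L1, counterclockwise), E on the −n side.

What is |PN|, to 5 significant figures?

23.830

The slot axis is L1's direction at -21.5°, so u = (cos -21.5°, sin -21.5°) = (0.93042, -0.36650) and n = (−sin -21.5°, cos -21.5°) = (0.36650, 0.93042). P is at the origin and T lies 23.3 along u from P, so T = 23.3·u = (21.679, -8.5395). Tangency of A1 to both parallel lines with radius 5.0 puts R and E at P ± 5.0·n: R = (1.8325, 4.6521), E = (-1.8325, -4.6521). Equal radii place N and J the same way about T: N = T + 5.0·n = (23.511, -3.8874), J = T − 5.0·n = (19.846, -13.192). Then |PN| = |N − P| = 23.830.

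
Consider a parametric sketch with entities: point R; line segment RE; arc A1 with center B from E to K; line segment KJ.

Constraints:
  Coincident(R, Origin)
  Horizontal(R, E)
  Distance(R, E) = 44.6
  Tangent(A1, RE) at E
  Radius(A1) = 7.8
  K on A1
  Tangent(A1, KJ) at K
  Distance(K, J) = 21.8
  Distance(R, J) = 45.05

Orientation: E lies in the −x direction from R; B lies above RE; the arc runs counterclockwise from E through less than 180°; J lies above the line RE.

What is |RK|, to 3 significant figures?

37.5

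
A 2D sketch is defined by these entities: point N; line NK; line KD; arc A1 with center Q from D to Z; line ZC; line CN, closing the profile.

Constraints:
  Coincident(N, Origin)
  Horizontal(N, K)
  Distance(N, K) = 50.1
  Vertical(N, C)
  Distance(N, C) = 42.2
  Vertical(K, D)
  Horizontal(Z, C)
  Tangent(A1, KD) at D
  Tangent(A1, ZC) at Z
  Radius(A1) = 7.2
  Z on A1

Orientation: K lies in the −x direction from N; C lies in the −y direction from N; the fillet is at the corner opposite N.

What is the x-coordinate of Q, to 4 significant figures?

-42.90

N is at the origin; NK is horizontal with |NK| = 50.1 and K on the −x side, so K = (-50.10, 0.000). NC is vertical with |NC| = 42.2 and C on the −y side, so C = (0.000, -42.20). The virtual corner opposite N is at (-50.10, -42.20). Tangency of A1 to KD means the radius QD is perpendicular to KD and the tangent condition forces QZ to be normal to ZC, with radius 7.2, so the center Q sits 7.2 in from both sides at Q = (-42.90, -35.00). So Q.x = -42.90.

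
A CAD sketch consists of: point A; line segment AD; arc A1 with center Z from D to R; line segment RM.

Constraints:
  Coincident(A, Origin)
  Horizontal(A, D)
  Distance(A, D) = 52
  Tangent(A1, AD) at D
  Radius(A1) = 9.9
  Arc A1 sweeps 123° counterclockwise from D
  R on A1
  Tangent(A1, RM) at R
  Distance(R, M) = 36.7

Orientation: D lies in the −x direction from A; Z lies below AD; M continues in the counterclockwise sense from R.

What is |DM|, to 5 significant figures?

47.530

A is at the origin; A and D share the same y with |AD| = 52.0 and D on the −x side, so D = (-52.000, 0.0000). Tangency of A1 to AD means the radius ZD is perpendicular to AD, so Z = D + (0, -9.9) = (-52.000, -9.9000). On A1, D sits at bearing 90° from Z; a 123° counterclockwise sweep puts R at bearing 213°, so R = Z + 9.9·(cos 213°, sin 213°) = (-60.303, -15.292). The tangent condition forces ZR to be normal to RM, so RM runs along (−sin 213°, cos 213°); with |RM| = 36.7, M = (-40.315, -46.071). Then |DM| = |M − D| = 47.530.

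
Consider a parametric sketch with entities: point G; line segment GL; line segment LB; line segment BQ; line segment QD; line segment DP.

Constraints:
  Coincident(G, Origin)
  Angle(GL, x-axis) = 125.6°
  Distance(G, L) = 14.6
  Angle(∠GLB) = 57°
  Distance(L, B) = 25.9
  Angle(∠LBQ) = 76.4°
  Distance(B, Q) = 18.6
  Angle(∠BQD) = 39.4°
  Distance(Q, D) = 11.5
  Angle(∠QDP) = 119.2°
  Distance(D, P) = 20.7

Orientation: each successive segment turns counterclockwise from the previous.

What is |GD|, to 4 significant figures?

9.688

G is at the origin; GL runs at 125.6° with length 14.6, so L = (-8.499, 11.87). ∠GLB = 57.0° gives LB at -111.4° from the x-axis; with |LB| = 25.9, B = (-17.95, -12.24). ∠LBQ = 76.4° gives BQ at -7.800° from the x-axis; with |BQ| = 18.6, Q = (0.4786, -14.77). ∠BQD = 39.4° gives QD at 132.8° from the x-axis; with |QD| = 11.5, D = (-7.335, -6.329). Then |GD| = |D − G| = 9.688.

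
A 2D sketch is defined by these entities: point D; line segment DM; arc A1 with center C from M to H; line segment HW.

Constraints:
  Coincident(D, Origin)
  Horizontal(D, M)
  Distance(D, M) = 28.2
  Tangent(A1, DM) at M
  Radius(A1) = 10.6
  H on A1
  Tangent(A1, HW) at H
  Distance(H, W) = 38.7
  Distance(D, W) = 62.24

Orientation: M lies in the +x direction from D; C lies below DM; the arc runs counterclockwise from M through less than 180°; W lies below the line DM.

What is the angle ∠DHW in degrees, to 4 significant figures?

158.6°

Checks: D.y = 0.00, M.y = 0.00 ✓; |CH| = 10.60 ✓; ∠(CH, HW) = 90.00° ✓; |HW| = 38.70 ✓; |DW| = 62.24 ✓.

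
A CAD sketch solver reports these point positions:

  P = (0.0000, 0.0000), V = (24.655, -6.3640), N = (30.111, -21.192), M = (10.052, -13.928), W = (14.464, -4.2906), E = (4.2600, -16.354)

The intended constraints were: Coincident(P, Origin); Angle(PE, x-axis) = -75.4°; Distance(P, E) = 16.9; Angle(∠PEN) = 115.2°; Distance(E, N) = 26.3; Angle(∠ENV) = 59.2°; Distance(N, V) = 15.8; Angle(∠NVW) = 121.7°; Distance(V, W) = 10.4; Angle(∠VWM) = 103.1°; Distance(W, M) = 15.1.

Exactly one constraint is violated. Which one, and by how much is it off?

Distance(W, M) = 15.1 — off by 4.50.

P = (0.00, 0.00) ✓; PE at -75.40° ✓; |PE| = 16.90 ✓; ∠PEN = 115.2° ✓; |EN| = 26.30 ✓; ∠ENV = 59.20° ✓; |NV| = 15.80 ✓; ∠NVW = 121.7° ✓; |VW| = 10.40 ✓; ∠VWM = 103.1° ✓; |WM| = 10.60 ✗.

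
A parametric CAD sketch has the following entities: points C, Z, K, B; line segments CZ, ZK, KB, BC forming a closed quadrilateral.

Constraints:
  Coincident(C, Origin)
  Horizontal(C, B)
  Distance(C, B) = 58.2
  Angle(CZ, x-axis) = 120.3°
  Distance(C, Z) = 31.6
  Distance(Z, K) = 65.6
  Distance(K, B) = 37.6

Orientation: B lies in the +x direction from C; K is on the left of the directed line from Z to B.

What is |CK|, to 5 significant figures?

61.086

Checks: |ZK| = 65.60 ✓; |KB| = 37.60 ✓.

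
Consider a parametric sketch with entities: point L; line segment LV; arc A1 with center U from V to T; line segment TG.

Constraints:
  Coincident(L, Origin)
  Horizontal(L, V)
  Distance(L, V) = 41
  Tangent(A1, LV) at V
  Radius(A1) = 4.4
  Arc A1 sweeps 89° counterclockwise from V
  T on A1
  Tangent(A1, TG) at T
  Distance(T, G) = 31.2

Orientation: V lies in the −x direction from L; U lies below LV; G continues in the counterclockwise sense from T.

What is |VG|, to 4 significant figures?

35.86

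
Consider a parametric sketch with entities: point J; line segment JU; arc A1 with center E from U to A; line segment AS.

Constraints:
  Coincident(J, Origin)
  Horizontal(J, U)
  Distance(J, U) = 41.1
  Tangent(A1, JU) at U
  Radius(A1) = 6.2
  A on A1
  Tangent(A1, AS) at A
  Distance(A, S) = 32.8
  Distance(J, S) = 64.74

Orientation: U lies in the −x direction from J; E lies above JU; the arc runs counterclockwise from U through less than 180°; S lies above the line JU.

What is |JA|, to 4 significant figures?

37.01

Checks: ∠(EU, UJ) = 90.00° ✓; |EU| = 6.200 ✓; |EA| = 6.200 ✓; ∠(EA, AS) = 90.00° ✓; |AS| = 32.80 ✓; |JS| = 64.74 ✓.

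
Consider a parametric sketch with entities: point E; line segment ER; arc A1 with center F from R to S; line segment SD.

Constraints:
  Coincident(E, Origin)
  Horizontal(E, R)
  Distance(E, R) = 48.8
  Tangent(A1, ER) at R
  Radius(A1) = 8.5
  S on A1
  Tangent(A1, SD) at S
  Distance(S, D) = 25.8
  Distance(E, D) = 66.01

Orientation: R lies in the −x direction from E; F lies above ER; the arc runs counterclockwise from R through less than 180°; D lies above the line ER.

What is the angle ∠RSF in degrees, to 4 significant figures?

27.99°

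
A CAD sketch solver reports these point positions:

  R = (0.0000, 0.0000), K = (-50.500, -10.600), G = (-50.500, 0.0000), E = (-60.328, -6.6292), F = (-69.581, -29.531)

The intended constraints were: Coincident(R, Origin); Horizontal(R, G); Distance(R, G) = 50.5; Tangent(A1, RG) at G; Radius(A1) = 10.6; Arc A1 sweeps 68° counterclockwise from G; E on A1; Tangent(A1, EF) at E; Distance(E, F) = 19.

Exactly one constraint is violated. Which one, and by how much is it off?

Distance(E, F) = 19 — off by 5.70.

R = (0.00, 0.00) ✓; R.y = 0.00, G.y = 0.00 ✓; |RG| = 50.50 ✓; ∠(KG, GR) = 90.00° ✓; |KG| = 10.60 ✓; bearing(K→E) − bearing(K→G) = 68.00° ✓; |KE| = 10.60 ✓; ∠(KE, EF) = 90.00° ✓; |EF| = 24.70 ✗.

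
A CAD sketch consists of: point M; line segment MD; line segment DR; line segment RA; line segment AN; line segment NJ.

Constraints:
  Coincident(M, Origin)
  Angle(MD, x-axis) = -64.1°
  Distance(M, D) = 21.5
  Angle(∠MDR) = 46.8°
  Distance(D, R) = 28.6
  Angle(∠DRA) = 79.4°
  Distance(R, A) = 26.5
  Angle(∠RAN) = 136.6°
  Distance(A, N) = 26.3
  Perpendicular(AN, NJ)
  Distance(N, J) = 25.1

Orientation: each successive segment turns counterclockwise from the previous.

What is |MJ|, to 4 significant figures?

27.58

∠RAN = 136.6° gives AN at -146.9° from the x-axis; with |AN| = 26.3, N = (-28.51, -2.246). AN ⟂ NJ, so NJ runs at -56.90°; with |NJ| = 25.1, J = (-14.80, -23.27). Then |MJ| = |J − M| = 27.58.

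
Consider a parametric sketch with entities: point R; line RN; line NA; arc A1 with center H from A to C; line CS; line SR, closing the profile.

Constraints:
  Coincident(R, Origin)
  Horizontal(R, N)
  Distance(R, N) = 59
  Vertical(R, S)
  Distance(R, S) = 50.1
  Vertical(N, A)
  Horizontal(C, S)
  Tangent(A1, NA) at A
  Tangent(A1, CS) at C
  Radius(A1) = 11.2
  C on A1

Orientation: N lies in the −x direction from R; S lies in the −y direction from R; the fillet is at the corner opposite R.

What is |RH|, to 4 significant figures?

61.63

R is at the origin; RN is horizontal with |RN| = 59.0 and N on the −x side, so N = (-59.00, 0.000). R and S share the same x with |RS| = 50.1 and S on the −y side, so S = (0.000, -50.10). The virtual corner opposite R is at (-59.00, -50.10). The tangent condition forces HA to be normal to NA and tangency of A1 to CS means the radius HC is perpendicular to CS, with radius 11.2, so the center H sits 11.2 in from both sides at H = (-47.80, -38.90). Then |RH| = |H − R| = 61.63.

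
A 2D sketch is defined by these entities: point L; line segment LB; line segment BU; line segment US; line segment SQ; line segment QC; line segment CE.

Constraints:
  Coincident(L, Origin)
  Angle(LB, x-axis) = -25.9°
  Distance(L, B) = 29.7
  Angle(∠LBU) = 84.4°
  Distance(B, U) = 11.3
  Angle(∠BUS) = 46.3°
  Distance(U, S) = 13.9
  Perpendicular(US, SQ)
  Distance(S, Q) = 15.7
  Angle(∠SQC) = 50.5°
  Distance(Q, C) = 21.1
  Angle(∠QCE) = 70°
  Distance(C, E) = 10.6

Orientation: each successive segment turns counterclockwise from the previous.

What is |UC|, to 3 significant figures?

3.30

L is at the origin; LB runs at -25.9° with length 29.7, so B = (26.7, -13.0). ∠LBU = 84.4° gives BU at 69.7° from the x-axis; with |BU| = 11.3, U = (30.6, -2.37). ∠BUS = 46.3° gives US at -157° from the x-axis; with |US| = 13.9, S = (17.9, -7.90). US ⟂ SQ, so SQ runs at -66.6°; with |SQ| = 15.7, Q = (24.1, -22.3). ∠SQC = 50.5° gives QC at 62.9° from the x-axis; with |QC| = 21.1, C = (33.7, -3.52). Then |UC| = |C − U| = 3.30.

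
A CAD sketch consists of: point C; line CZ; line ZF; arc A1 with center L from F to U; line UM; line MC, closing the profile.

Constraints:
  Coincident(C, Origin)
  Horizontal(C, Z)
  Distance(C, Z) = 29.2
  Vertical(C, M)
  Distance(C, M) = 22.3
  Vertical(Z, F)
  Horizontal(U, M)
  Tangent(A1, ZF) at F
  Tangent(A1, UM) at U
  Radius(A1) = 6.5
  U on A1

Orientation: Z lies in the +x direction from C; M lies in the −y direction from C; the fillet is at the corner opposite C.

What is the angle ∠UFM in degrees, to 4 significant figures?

32.45°

C is at the origin; C and Z share the same y with |CZ| = 29.2 and Z on the +x side, so Z = (29.20, 0.000). CM is vertical with |CM| = 22.3 and M on the −y side, so M = (0.000, -22.30). The virtual corner opposite C is at (29.20, -22.30). The tangent condition forces LF to be normal to ZF and tangency of A1 to UM means the radius LU is perpendicular to UM, with radius 6.5, so the center L sits 6.5 in from both sides at L = (22.70, -15.80). That places the tangent points at F = (29.20, -15.80) on ZF and U = (22.70, -22.30) on UM. Then cos ∠UFM = FU·FM / (|FU||FM|), giving 32.45°.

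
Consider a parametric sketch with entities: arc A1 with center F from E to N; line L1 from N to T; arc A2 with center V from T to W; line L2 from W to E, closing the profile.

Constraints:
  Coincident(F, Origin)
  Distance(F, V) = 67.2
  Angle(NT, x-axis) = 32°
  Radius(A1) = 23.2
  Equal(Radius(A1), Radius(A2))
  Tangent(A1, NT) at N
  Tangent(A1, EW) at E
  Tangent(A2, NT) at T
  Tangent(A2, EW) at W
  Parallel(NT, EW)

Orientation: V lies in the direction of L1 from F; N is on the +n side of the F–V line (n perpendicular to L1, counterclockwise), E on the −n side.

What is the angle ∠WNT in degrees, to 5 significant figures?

34.624°

The slot axis is L1's direction at 32.0°, so u = (cos 32.0°, sin 32.0°) = (0.84805, 0.52992) and n = (−sin 32.0°, cos 32.0°) = (-0.52992, 0.84805). F is at the origin and V lies 67.2 along u from F, so V = 67.2·u = (56.989, 35.611). Tangency of A1 to both parallel lines with radius 23.2 puts N and E at F ± 23.2·n: N = (-12.294, 19.675), E = (12.294, -19.675). Equal radii place T and W the same way about V: T = V + 23.2·n = (44.695, 55.285), W = V − 23.2·n = (69.283, 15.936). Then cos ∠WNT = NW·NT / (|NW||NT|), giving 34.624°.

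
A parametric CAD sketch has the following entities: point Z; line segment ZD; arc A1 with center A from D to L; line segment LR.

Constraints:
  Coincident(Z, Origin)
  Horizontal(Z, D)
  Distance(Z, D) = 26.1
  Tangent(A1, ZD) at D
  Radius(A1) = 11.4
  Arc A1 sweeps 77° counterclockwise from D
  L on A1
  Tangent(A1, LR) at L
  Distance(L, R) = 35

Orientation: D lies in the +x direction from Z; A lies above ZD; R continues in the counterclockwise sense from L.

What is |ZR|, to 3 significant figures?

62.3

On A1, D sits at bearing -90° from A; a 77° counterclockwise sweep puts L at bearing -13°, so L = A + 11.4·(cos -13°, sin -13°) = (37.2, 8.84). Tangency of A1 to LR means the radius AL is perpendicular to LR, so LR runs along (−sin -13°, cos -13°); with |LR| = 35.0, R = (45.1, 42.9). Then |ZR| = |R − Z| = 62.3.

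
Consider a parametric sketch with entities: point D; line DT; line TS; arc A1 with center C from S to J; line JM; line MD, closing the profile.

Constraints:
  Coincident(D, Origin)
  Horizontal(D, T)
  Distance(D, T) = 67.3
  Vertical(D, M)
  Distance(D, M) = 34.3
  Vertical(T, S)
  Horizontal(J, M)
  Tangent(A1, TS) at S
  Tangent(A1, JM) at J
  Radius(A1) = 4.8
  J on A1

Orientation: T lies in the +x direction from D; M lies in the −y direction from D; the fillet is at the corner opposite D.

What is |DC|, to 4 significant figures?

69.11

D is at the origin; D and T share the same y with |DT| = 67.3 and T on the +x side, so T = (67.30, 0.000). D and M share the same x with |DM| = 34.3 and M on the −y side, so M = (0.000, -34.30). The virtual corner opposite D is at (67.30, -34.30). Since A1 is tangent to TS there, CS ⟂ TS and A1 meets JM tangentially, so CJ is at right angles to JM, with radius 4.8, so the center C sits 4.8 in from both sides at C = (62.50, -29.50). Then |DC| = |C − D| = 69.11.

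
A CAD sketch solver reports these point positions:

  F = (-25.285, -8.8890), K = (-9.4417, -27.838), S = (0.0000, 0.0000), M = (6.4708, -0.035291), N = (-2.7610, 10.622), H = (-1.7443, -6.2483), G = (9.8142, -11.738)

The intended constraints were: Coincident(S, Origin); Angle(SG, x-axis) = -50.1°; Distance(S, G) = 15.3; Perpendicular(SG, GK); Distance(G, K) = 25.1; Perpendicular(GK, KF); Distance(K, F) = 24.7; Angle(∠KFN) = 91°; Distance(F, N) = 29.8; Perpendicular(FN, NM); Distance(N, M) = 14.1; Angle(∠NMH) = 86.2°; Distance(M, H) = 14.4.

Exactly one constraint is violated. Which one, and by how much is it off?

Distance(M, H) = 14.4 — off by 4.10.

S = (0.00, 0.00) ✓; SG at -50.10° ✓; |SG| = 15.30 ✓; ∠(SG, GK) = 90.00° ✓; |GK| = 25.10 ✓; ∠(GK, KF) = 90.00° ✓; |KF| = 24.70 ✓; ∠KFN = 91.00° ✓; |FN| = 29.80 ✓; ∠(FN, NM) = 90.00° ✓; |NM| = 14.10 ✓; ∠NMH = 86.20° ✓; |MH| = 10.30 ✗.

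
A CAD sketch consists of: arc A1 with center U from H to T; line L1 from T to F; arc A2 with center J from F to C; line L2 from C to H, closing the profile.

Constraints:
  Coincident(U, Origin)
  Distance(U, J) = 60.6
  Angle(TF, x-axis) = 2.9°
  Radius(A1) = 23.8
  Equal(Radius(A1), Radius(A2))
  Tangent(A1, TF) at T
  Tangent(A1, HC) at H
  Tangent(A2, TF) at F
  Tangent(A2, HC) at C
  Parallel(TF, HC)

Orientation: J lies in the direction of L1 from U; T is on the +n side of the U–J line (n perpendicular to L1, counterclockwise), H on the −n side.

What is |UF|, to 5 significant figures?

65.106

The slot axis is L1's direction at 2.9°, so u = (cos 2.9°, sin 2.9°) = (0.99872, 0.050593) and n = (−sin 2.9°, cos 2.9°) = (-0.050593, 0.99872). U is at the origin and J lies 60.6 along u from U, so J = 60.6·u = (60.522, 3.0659). Tangency of A1 to both parallel lines with radius 23.8 puts T and H at U ± 23.8·n: T = (-1.2041, 23.770), H = (1.2041, -23.770). Equal radii place F and C the same way about J: F = J + 23.8·n = (59.318, 26.835), C = J − 23.8·n = (61.727, -20.704). Then |UF| = |F − U| = 65.106.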